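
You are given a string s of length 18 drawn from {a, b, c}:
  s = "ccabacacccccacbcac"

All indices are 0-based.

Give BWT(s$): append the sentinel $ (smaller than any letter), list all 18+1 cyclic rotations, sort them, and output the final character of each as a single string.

cccbccacacbcaa$ccca

rank  rotation             last
    0  $ccabacacccccacbcac  c
    1  abacacccccacbcac$cc  c
    2  ac$ccabacacccccacbc  c
    3  acacccccacbcac$ccab  b
    4  acbcac$ccabacaccccc  c
    5  acccccacbcac$ccabac  c
    6  bacacccccacbcac$cca  a
    7  bcac$ccabacacccccac  c
    8  c$ccabacacccccacbca  a
    9  cabacacccccacbcac$c  c
   10  cac$ccabacacccccacb  b
   11  cacbcac$ccabacacccc  c
   12  cacccccacbcac$ccaba  a
   13  cbcac$ccabacaccccca  a
   14  ccabacacccccacbcac$  $
   15  ccacbcac$ccabacaccc  c
   16  cccacbcac$ccabacacc  c
   17  ccccacbcac$ccabacac  c
   18  cccccacbcac$ccabaca  a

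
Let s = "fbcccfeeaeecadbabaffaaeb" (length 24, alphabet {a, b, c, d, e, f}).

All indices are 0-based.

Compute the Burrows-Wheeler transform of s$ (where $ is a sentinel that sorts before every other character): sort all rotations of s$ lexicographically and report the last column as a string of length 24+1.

bfbcaebedafebccaeaefaf$ca

rank  rotation                   last
    0  $fbcccfeeaeecadbabaffaaeb  b
    1  aaeb$fbcccfeeaeecadbabaff  f
    2  abaffaaeb$fbcccfeeaeecadb  b
    3  adbabaffaaeb$fbcccfeeaeec  c
    4  aeb$fbcccfeeaeecadbabaffa  a
    5  aeecadbabaffaaeb$fbcccfee  e
    6  affaaeb$fbcccfeeaeecadbab  b
    7  b$fbcccfeeaeecadbabaffaae  e
    8  babaffaaeb$fbcccfeeaeecad  d
    9  baffaaeb$fbcccfeeaeecadba  a
   10  bcccfeeaeecadbabaffaaeb$f  f
   11  cadbabaffaaeb$fbcccfeeaee  e
   12  cccfeeaeecadbabaffaaeb$fb  b
   13  ccfeeaeecadbabaffaaeb$fbc  c
   14  cfeeaeecadbabaffaaeb$fbcc  c
   15  dbabaffaaeb$fbcccfeeaeeca  a
   16  eaeecadbabaffaaeb$fbcccfe  e
   17  eb$fbcccfeeaeecadbabaffaa  a
   18  ecadbabaffaaeb$fbcccfeeae  e
   19  eeaeecadbabaffaaeb$fbcccf  f
   20  eecadbabaffaaeb$fbcccfeea  a
   21  faaeb$fbcccfeeaeecadbabaf  f
   22  fbcccfeeaeecadbabaffaaeb$  $
   23  feeaeecadbabaffaaeb$fbccc  c
   24  ffaaeb$fbcccfeeaeecadbaba  a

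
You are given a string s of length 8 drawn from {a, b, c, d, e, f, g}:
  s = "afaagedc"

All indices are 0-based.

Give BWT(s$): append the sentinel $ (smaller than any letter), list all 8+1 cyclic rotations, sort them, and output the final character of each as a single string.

cf$adegaa

rank  rotation   last
    0  $afaagedc  c
    1  aagedc$af  f
    2  afaagedc$  $
    3  agedc$afa  a
    4  c$afaaged  d
    5  dc$afaage  e
    6  edc$afaag  g
    7  faagedc$a  a
    8  gedc$afaa  a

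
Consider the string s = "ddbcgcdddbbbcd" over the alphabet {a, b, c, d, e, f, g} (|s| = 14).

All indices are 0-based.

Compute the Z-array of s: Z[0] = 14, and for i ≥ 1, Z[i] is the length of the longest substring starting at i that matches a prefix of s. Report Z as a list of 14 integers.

Z[0]=14
i=1: fresh scan; Z[1]=1 scan→box=[1,2)
i=2: fresh scan; Z[2]=0
i=3: fresh scan; Z[3]=0
i=4: fresh scan; Z[4]=0
i=5: fresh scan; Z[5]=0
i=6: fresh scan; Z[6]=2 scan→box=[6,8)
i=7: min(r-i=1, Z[1]=1)=1; Z[7]=3 scan→box=[7,10)
i=8: min(r-i=2, Z[1]=1)=1; Z[8]=1
i=9: min(r-i=1, Z[2]=0)=0; Z[9]=0
i=10: fresh scan; Z[10]=0
i=11: fresh scan; Z[11]=0
i=12: fresh scan; Z[12]=0
i=13: fresh scan; Z[13]=1 scan→box=[13,14)

[14, 1, 0, 0, 0, 0, 2, 3, 1, 0, 0, 0, 0, 1]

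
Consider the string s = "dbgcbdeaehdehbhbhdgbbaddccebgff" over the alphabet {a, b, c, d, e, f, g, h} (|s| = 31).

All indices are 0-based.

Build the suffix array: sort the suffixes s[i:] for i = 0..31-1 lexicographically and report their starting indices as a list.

[21, 7, 20, 19, 4, 1, 27, 13, 15, 3, 24, 25, 0, 23, 22, 5, 10, 17, 6, 26, 11, 8, 30, 29, 18, 2, 28, 12, 14, 9, 16]

sorted suffixes:
  #0 SA[0]=21  'addccebgff'
  #1 SA[1]=7  'aehdehbhbhdgbbaddccebgff'
  #2 SA[2]=20  'baddccebgff'
  #3 SA[3]=19  'bbaddccebgff'
  #4 SA[4]=4  'bdeaehdehbhbhdgbbaddccebgff'
  #5 SA[5]=1  'bgcbdeaehdehbhbhdgbbaddccebgff'
  #6 SA[6]=27  'bgff'
  #7 SA[7]=13  'bhbhdgbbaddccebgff'
  #8 SA[8]=15  'bhdgbbaddccebgff'
  #9 SA[9]=3  'cbdeaehdehbhbhdgbbaddccebgff'
  #10 SA[10]=24  'ccebgff'
  #11 SA[11]=25  'cebgff'
  #12 SA[12]=0  'dbgcbdeaehdehbhbhdgbbaddccebgff'
  #13 SA[13]=23  'dccebgff'
  #14 SA[14]=22  'ddccebgff'
  #15 SA[15]=5  'deaehdehbhbhdgbbaddccebgff'
  #16 SA[16]=10  'dehbhbhdgbbaddccebgff'
  #17 SA[17]=17  'dgbbaddccebgff'
  #18 SA[18]=6  'eaehdehbhbhdgbbaddccebgff'
  #19 SA[19]=26  'ebgff'
  #20 SA[20]=11  'ehbhbhdgbbaddccebgff'
  #21 SA[21]=8  'ehdehbhbhdgbbaddccebgff'
  #22 SA[22]=30  'f'
  #23 SA[23]=29  'ff'
  #24 SA[24]=18  'gbbaddccebgff'
  #25 SA[25]=2  'gcbdeaehdehbhbhdgbbaddccebgff'
  #26 SA[26]=28  'gff'
  #27 SA[27]=12  'hbhbhdgbbaddccebgff'
  #28 SA[28]=14  'hbhdgbbaddccebgff'
  #29 SA[29]=9  'hdehbhbhdgbbaddccebgff'
  #30 SA[30]=16  'hdgbbaddccebgff'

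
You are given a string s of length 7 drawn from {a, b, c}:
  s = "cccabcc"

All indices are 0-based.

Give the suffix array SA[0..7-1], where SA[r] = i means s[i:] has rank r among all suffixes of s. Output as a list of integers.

[3, 4, 6, 2, 5, 1, 0]

sorted suffixes:
  #0 SA[0]=3  'abcc'
  #1 SA[1]=4  'bcc'
  #2 SA[2]=6  'c'
  #3 SA[3]=2  'cabcc'
  #4 SA[4]=5  'cc'
  #5 SA[5]=1  'ccabcc'
  #6 SA[6]=0  'cccabcc'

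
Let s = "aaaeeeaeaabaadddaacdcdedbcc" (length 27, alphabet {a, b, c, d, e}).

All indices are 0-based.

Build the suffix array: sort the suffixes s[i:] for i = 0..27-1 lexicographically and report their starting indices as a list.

sorted suffixes:
  #0 SA[0]=0  'aaaeeeaeaabaadddaacdcdedbcc'
  #1 SA[1]=8  'aabaadddaacdcdedbcc'
  #2 SA[2]=16  'aacdcdedbcc'
  #3 SA[3]=11  'aadddaacdcdedbcc'
  #4 SA[4]=1  'aaeeeaeaabaadddaacdcdedbcc'
  #5 SA[5]=9  'abaadddaacdcdedbcc'
  #6 SA[6]=17  'acdcdedbcc'
  #7 SA[7]=12  'adddaacdcdedbcc'
  #8 SA[8]=6  'aeaabaadddaacdcdedbcc'
  #9 SA[9]=2  'aeeeaeaabaadddaacdcdedbcc'
  #10 SA[10]=10  'baadddaacdcdedbcc'
  #11 SA[11]=24  'bcc'
  #12 SA[12]=26  'c'
  #13 SA[13]=25  'cc'
  #14 SA[14]=18  'cdcdedbcc'
  #15 SA[15]=20  'cdedbcc'
  #16 SA[16]=15  'daacdcdedbcc'
  #17 SA[17]=23  'dbcc'
  #18 SA[18]=19  'dcdedbcc'
  #19 SA[19]=14  'ddaacdcdedbcc'
  #20 SA[20]=13  'dddaacdcdedbcc'
  #21 SA[21]=21  'dedbcc'
  #22 SA[22]=7  'eaabaadddaacdcdedbcc'
  #23 SA[23]=5  'eaeaabaadddaacdcdedbcc'
  #24 SA[24]=22  'edbcc'
  #25 SA[25]=4  'eeaeaabaadddaacdcdedbcc'
  #26 SA[26]=3  'eeeaeaabaadddaacdcdedbcc'

[0, 8, 16, 11, 1, 9, 17, 12, 6, 2, 10, 24, 26, 25, 18, 20, 15, 23, 19, 14, 13, 21, 7, 5, 22, 4, 3]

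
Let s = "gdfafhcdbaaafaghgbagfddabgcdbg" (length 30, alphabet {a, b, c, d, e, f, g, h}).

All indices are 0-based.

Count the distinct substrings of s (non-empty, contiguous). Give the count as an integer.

sorted suffixes:
  #0 SA[0]=9  'aaafaghgbagfddabgcdbg'
  #1 SA[1]=10  'aafaghgbagfddabgcdbg'
  #2 SA[2]=23  'abgcdbg'
  #3 SA[3]=11  'afaghgbagfddabgcdbg'
  #4 SA[4]=3  'afhcdbaaafaghgbagfddabgcdbg'
  #5 SA[5]=18  'agfddabgcdbg'
  #6 SA[6]=13  'aghgbagfddabgcdbg'
  #7 SA[7]=8  'baaafaghgbagfddabgcdbg'
  #8 SA[8]=17  'bagfddabgcdbg'
  #9 SA[9]=28  'bg'
  #10 SA[10]=24  'bgcdbg'
  #11 SA[11]=6  'cdbaaafaghgbagfddabgcdbg'
  #12 SA[12]=26  'cdbg'
  #13 SA[13]=22  'dabgcdbg'
  #14 SA[14]=7  'dbaaafaghgbagfddabgcdbg'
  #15 SA[15]=27  'dbg'
  #16 SA[16]=21  'ddabgcdbg'
  #17 SA[17]=1  'dfafhcdbaaafaghgbagfddabgcdbg'
  #18 SA[18]=2  'fafhcdbaaafaghgbagfddabgcdbg'
  #19 SA[19]=12  'faghgbagfddabgcdbg'
  #20 SA[20]=20  'fddabgcdbg'
  #21 SA[21]=4  'fhcdbaaafaghgbagfddabgcdbg'
  #22 SA[22]=29  'g'
  #23 SA[23]=16  'gbagfddabgcdbg'
  #24 SA[24]=25  'gcdbg'
  #25 SA[25]=0  'gdfafhcdbaaafaghgbagfddabgcdbg'
  #26 SA[26]=19  'gfddabgcdbg'
  #27 SA[27]=14  'ghgbagfddabgcdbg'
  #28 SA[28]=5  'hcdbaaafaghgbagfddabgcdbg'
  #29 SA[29]=15  'hgbagfddabgcdbg'

SA = [9, 10, 23, 11, 3, 18, 13, 8, 17, 28, 24, 6, 26, 22, 7, 27, 21, 1, 2, 12, 20, 4, 29, 16, 25, 0, 19, 14, 5, 15]
[i] adj suffixes → lcp
  [1] 9/10 → 2 ('aa')
  [2] 10/23 → 1 ('a')
  [3] 23/11 → 1 ('a')
  [4] 11/3 → 2 ('af')
  [5] 3/18 → 1 ('a')
  [6] 18/13 → 2 ('ag')
  [7] 13/8 → 0 ('')
  [8] 8/17 → 2 ('ba')
  [9] 17/28 → 1 ('b')
  [10] 28/24 → 2 ('bg')
  [11] 24/6 → 0 ('')
  [12] 6/26 → 3 ('cdb')
  [13] 26/22 → 0 ('')
  [14] 22/7 → 1 ('d')
  [15] 7/27 → 2 ('db')
  [16] 27/21 → 1 ('d')
  [17] 21/1 → 1 ('d')
  [18] 1/2 → 0 ('')
  [19] 2/12 → 2 ('fa')
  [20] 12/20 → 1 ('f')
  [21] 20/4 → 1 ('f')
  [22] 4/29 → 0 ('')
  [23] 29/16 → 1 ('g')
  [24] 16/25 → 1 ('g')
  [25] 25/0 → 1 ('g')
  [26] 0/19 → 1 ('g')
  [27] 19/14 → 1 ('g')
  [28] 14/5 → 0 ('')
  [29] 5/15 → 1 ('h')

n(n+1)/2 = 30·31/2 = 465
Σ LCP = 0 + 2 + 1 + 1 + 2 + 1 + 2 + 0 + 2 + 1 + 2 + 0 + 3 + 0 + 1 + 2 + 1 + 1 + 0 + 2 + 1 + 1 + 0 + 1 + 1 + 1 + 1 + 1 + 0 + 1 = 32
distinct = 465 − 32 = 433

433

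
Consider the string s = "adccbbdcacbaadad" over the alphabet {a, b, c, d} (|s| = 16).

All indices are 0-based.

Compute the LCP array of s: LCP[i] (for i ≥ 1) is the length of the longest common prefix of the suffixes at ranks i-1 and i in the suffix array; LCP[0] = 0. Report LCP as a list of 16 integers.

sorted suffixes:
  #0 SA[0]=11  'aadad'
  #1 SA[1]=8  'acbaadad'
  #2 SA[2]=14  'ad'
  #3 SA[3]=12  'adad'
  #4 SA[4]=0  'adccbbdcacbaadad'
  #5 SA[5]=10  'baadad'
  #6 SA[6]=4  'bbdcacbaadad'
  #7 SA[7]=5  'bdcacbaadad'
  #8 SA[8]=7  'cacbaadad'
  #9 SA[9]=9  'cbaadad'
  #10 SA[10]=3  'cbbdcacbaadad'
  #11 SA[11]=2  'ccbbdcacbaadad'
  #12 SA[12]=15  'd'
  #13 SA[13]=13  'dad'
  #14 SA[14]=6  'dcacbaadad'
  #15 SA[15]=1  'dccbbdcacbaadad'

SA = [11, 8, 14, 12, 0, 10, 4, 5, 7, 9, 3, 2, 15, 13, 6, 1]
rank  pair      lcp
   1  s[11:],s[8:]  1  'a'
   2  s[8:],s[14:]  1  'a'
   3  s[14:],s[12:]  2  'ad'
   4  s[12:],s[0:]  2  'ad'
   5  s[0:],s[10:]  0  ''
   6  s[10:],s[4:]  1  'b'
   7  s[4:],s[5:]  1  'b'
   8  s[5:],s[7:]  0  ''
   9  s[7:],s[9:]  1  'c'
  10  s[9:],s[3:]  2  'cb'
  11  s[3:],s[2:]  1  'c'
  12  s[2:],s[15:]  0  ''
  13  s[15:],s[13:]  1  'd'
  14  s[13:],s[6:]  1  'd'
  15  s[6:],s[1:]  2  'dc'

[0, 1, 1, 2, 2, 0, 1, 1, 0, 1, 2, 1, 0, 1, 1, 2]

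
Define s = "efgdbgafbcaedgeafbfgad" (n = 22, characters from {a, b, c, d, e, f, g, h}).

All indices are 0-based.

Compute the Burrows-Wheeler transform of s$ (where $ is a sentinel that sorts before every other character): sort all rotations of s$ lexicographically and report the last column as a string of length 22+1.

dgcgeffdbagega$aabefbfd

rank  rotation                 last
    0  $efgdbgafbcaedgeafbfgad  d
    1  ad$efgdbgafbcaedgeafbfg  g
    2  aedgeafbfgad$efgdbgafbc  c
    3  afbcaedgeafbfgad$efgdbg  g
    4  afbfgad$efgdbgafbcaedge  e
    5  bcaedgeafbfgad$efgdbgaf  f
    6  bfgad$efgdbgafbcaedgeaf  f
    7  bgafbcaedgeafbfgad$efgd  d
    8  caedgeafbfgad$efgdbgafb  b
    9  d$efgdbgafbcaedgeafbfga  a
   10  dbgafbcaedgeafbfgad$efg  g
   11  dgeafbfgad$efgdbgafbcae  e
   12  eafbfgad$efgdbgafbcaedg  g
   13  edgeafbfgad$efgdbgafbca  a
   14  efgdbgafbcaedgeafbfgad$  $
   15  fbcaedgeafbfgad$efgdbga  a
   16  fbfgad$efgdbgafbcaedgea  a
   17  fgad$efgdbgafbcaedgeafb  b
   18  fgdbgafbcaedgeafbfgad$e  e
   19  gad$efgdbgafbcaedgeafbf  f
   20  gafbcaedgeafbfgad$efgdb  b
   21  gdbgafbcaedgeafbfgad$ef  f
   22  geafbfgad$efgdbgafbcaed  d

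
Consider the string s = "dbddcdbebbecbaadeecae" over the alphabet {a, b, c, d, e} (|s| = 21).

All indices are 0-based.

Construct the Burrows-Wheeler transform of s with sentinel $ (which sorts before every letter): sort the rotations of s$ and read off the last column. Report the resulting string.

rank  rotation                last
    0  $dbddcdbebbecbaadeecae  e
    1  aadeecae$dbddcdbebbecb  b
    2  adeecae$dbddcdbebbecba  a
    3  ae$dbddcdbebbecbaadeec  c
    4  baadeecae$dbddcdbebbec  c
    5  bbecbaadeecae$dbddcdbe  e
    6  bddcdbebbecbaadeecae$d  d
    7  bebbecbaadeecae$dbddcd  d
    8  becbaadeecae$dbddcdbeb  b
    9  cae$dbddcdbebbecbaadee  e
   10  cbaadeecae$dbddcdbebbe  e
   11  cdbebbecbaadeecae$dbdd  d
   12  dbddcdbebbecbaadeecae$  $
   13  dbebbecbaadeecae$dbddc  c
   14  dcdbebbecbaadeecae$dbd  d
   15  ddcdbebbecbaadeecae$db  b
   16  deecae$dbddcdbebbecbaa  a
   17  e$dbddcdbebbecbaadeeca  a
   18  ebbecbaadeecae$dbddcdb  b
   19  ecae$dbddcdbebbecbaade  e
   20  ecbaadeecae$dbddcdbebb  b
   21  eecae$dbddcdbebbecbaad  d

ebacceddbeed$cdbaabebd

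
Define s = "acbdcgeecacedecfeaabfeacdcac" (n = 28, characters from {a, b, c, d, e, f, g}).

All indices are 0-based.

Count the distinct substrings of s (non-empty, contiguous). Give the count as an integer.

rank→(start, suffix):
  0 → (17, 'aabfeacdcac')
  1 → (18, 'abfeacdcac')
  2 → (26, 'ac')
  3 → (0, 'acbdcgeecacedecfeaabfeacdcac')
  4 → (22, 'acdcac')
  5 → (9, 'acedecfeaabfeacdcac')
  6 → (2, 'bdcgeecacedecfeaabfeacdcac')
  7 → (19, 'bfeacdcac')
  8 → (27, 'c')
  9 → (25, 'cac')
  10 → (8, 'cacedecfeaabfeacdcac')
  11 → (1, 'cbdcgeecacedecfeaabfeacdcac')
  12 → (23, 'cdcac')
  13 → (10, 'cedecfeaabfeacdcac')
  14 → (14, 'cfeaabfeacdcac')
  15 → (4, 'cgeecacedecfeaabfeacdcac')
  16 → (24, 'dcac')
  17 → (3, 'dcgeecacedecfeaabfeacdcac')
  18 → (12, 'decfeaabfeacdcac')
  19 → (16, 'eaabfeacdcac')
  20 → (21, 'eacdcac')
  21 → (7, 'ecacedecfeaabfeacdcac')
  22 → (13, 'ecfeaabfeacdcac')
  23 → (11, 'edecfeaabfeacdcac')
  24 → (6, 'eecacedecfeaabfeacdcac')
  25 → (15, 'feaabfeacdcac')
  26 → (20, 'feacdcac')
  27 → (5, 'geecacedecfeaabfeacdcac')

SA = [17, 18, 26, 0, 22, 9, 2, 19, 27, 25, 8, 1, 23, 10, 14, 4, 24, 3, 12, 16, 21, 7, 13, 11, 6, 15, 20, 5]
rank  pair      lcp
   1  s[17:],s[18:]  1  'a'
   2  s[18:],s[26:]  1  'a'
   3  s[26:],s[0:]  2  'ac'
   4  s[0:],s[22:]  2  'ac'
   5  s[22:],s[9:]  2  'ac'
   6  s[9:],s[2:]  0  ''
   7  s[2:],s[19:]  1  'b'
   8  s[19:],s[27:]  0  ''
   9  s[27:],s[25:]  1  'c'
  10  s[25:],s[8:]  3  'cac'
  11  s[8:],s[1:]  1  'c'
  12  s[1:],s[23:]  1  'c'
  13  s[23:],s[10:]  1  'c'
  14  s[10:],s[14:]  1  'c'
  15  s[14:],s[4:]  1  'c'
  16  s[4:],s[24:]  0  ''
  17  s[24:],s[3:]  2  'dc'
  18  s[3:],s[12:]  1  'd'
  19  s[12:],s[16:]  0  ''
  20  s[16:],s[21:]  2  'ea'
  21  s[21:],s[7:]  1  'e'
  22  s[7:],s[13:]  2  'ec'
  23  s[13:],s[11:]  1  'e'
  24  s[11:],s[6:]  1  'e'
  25  s[6:],s[15:]  0  ''
  26  s[15:],s[20:]  3  'fea'
  27  s[20:],s[5:]  0  ''

n(n+1)/2 = 28·29/2 = 406
Σ LCP = 0 + 1 + 1 + 2 + 2 + 2 + 0 + 1 + 0 + 1 + 3 + 1 + 1 + 1 + 1 + 1 + 0 + 2 + 1 + 0 + 2 + 1 + 2 + 1 + 1 + 0 + 3 + 0 = 31
distinct = 406 − 31 = 375

375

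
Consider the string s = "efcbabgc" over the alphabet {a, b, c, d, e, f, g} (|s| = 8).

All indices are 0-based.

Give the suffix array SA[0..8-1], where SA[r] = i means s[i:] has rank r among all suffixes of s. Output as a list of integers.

sorted suffixes:
  #0 SA[0]=4  'abgc'
  #1 SA[1]=3  'babgc'
  #2 SA[2]=5  'bgc'
  #3 SA[3]=7  'c'
  #4 SA[4]=2  'cbabgc'
  #5 SA[5]=0  'efcbabgc'
  #6 SA[6]=1  'fcbabgc'
  #7 SA[7]=6  'gc'

[4, 3, 5, 7, 2, 0, 1, 6]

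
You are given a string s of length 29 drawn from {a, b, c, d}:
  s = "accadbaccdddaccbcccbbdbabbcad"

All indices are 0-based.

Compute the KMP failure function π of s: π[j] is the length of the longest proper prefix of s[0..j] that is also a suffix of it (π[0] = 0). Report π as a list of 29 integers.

[0, 0, 0, 1, 0, 0, 1, 2, 3, 0, 0, 0, 1, 2, 3, 0, 0, 0, 0, 0, 0, 0, 0, 1, 0, 0, 0, 1, 0]

π[0] = 0
j=1 s[j]='c': π[1]=0 (border '')
j=2 s[j]='c': π[2]=0 (border '')
j=3 s[j]='a': π[3]=1 (border 'a')
j=4 s[j]='d': k: 1→0; π[4]=0 (border '')
j=5 s[j]='b': π[5]=0 (border '')
j=6 s[j]='a': π[6]=1 (border 'a')
j=7 s[j]='c': π[7]=2 (border 'ac')
j=8 s[j]='c': π[8]=3 (border 'acc')
j=9 s[j]='d': k: 3→0; π[9]=0 (border '')
j=10 s[j]='d': π[10]=0 (border '')
j=11 s[j]='d': π[11]=0 (border '')
j=12 s[j]='a': π[12]=1 (border 'a')
j=13 s[j]='c': π[13]=2 (border 'ac')
j=14 s[j]='c': π[14]=3 (border 'acc')
j=15 s[j]='b': k: 3→0; π[15]=0 (border '')
j=16 s[j]='c': π[16]=0 (border '')
j=17 s[j]='c': π[17]=0 (border '')
j=18 s[j]='c': π[18]=0 (border '')
j=19 s[j]='b': π[19]=0 (border '')
j=20 s[j]='b': π[20]=0 (border '')
j=21 s[j]='d': π[21]=0 (border '')
j=22 s[j]='b': π[22]=0 (border '')
j=23 s[j]='a': π[23]=1 (border 'a')
j=24 s[j]='b': k: 1→0; π[24]=0 (border '')
j=25 s[j]='b': π[25]=0 (border '')
j=26 s[j]='c': π[26]=0 (border '')
j=27 s[j]='a': π[27]=1 (border 'a')
j=28 s[j]='d': k: 1→0; π[28]=0 (border '')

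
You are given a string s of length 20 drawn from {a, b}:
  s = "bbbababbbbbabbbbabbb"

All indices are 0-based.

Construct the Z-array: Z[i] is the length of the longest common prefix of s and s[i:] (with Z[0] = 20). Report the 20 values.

[20, 2, 1, 0, 1, 0, 3, 3, 5, 2, 1, 0, 3, 5, 2, 1, 0, 3, 2, 1]

Z[0]=20
i=1: outside box; Z[1]=2 extend→box=[1,3)
i=2: min(r-i=1, Z[1]=2)=1; Z[2]=1
i=3: outside box; Z[3]=0
i=4: outside box; Z[4]=1 extend→box=[4,5)
i=5: outside box; Z[5]=0
i=6: outside box; Z[6]=3 extend→box=[6,9)
i=7: min(r-i=2, Z[1]=2)=2; Z[7]=3 extend→box=[7,10)
i=8: min(r-i=2, Z[1]=2)=2; Z[8]=5 extend→box=[8,13)
i=9: min(r-i=4, Z[1]=2)=2; Z[9]=2
i=10: min(r-i=3, Z[2]=1)=1; Z[10]=1
i=11: min(r-i=2, Z[3]=0)=0; Z[11]=0
i=12: min(r-i=1, Z[4]=1)=1; Z[12]=3 extend→box=[12,15)
i=13: min(r-i=2, Z[1]=2)=2; Z[13]=5 extend→box=[13,18)
i=14: min(r-i=4, Z[1]=2)=2; Z[14]=2
i=15: min(r-i=3, Z[2]=1)=1; Z[15]=1
i=16: min(r-i=2, Z[3]=0)=0; Z[16]=0
i=17: min(r-i=1, Z[4]=1)=1; Z[17]=3 extend→box=[17,20)
i=18: min(r-i=2, Z[1]=2)=2; Z[18]=2
i=19: min(r-i=1, Z[2]=1)=1; Z[19]=1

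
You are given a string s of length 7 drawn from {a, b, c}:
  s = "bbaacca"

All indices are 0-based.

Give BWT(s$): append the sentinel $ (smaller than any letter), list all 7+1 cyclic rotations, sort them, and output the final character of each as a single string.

acbab$ca

rank  rotation  last
    0  $bbaacca  a
    1  a$bbaacc  c
    2  aacca$bb  b
    3  acca$bba  a
    4  baacca$b  b
    5  bbaacca$  $
    6  ca$bbaac  c
    7  cca$bbaa  a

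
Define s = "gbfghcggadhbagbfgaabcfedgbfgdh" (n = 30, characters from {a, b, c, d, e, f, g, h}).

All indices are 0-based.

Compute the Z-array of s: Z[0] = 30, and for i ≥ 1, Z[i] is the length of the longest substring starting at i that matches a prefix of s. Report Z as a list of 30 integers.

[30, 0, 0, 1, 0, 0, 1, 1, 0, 0, 0, 0, 0, 4, 0, 0, 1, 0, 0, 0, 0, 0, 0, 0, 4, 0, 0, 1, 0, 0]

Z[0]=30
i=1: outside box; Z[1]=0
i=2: outside box; Z[2]=0
i=3: outside box; Z[3]=1 scan→box=[3,4)
i=4: outside box; Z[4]=0
i=5: outside box; Z[5]=0
i=6: outside box; Z[6]=1 scan→box=[6,7)
i=7: outside box; Z[7]=1 scan→box=[7,8)
i=8: outside box; Z[8]=0
i=9: outside box; Z[9]=0
i=10: outside box; Z[10]=0
i=11: outside box; Z[11]=0
i=12: outside box; Z[12]=0
i=13: outside box; Z[13]=4 scan→box=[13,17)
i=14: min(r-i=3, Z[1]=0)=0; Z[14]=0
i=15: min(r-i=2, Z[2]=0)=0; Z[15]=0
i=16: min(r-i=1, Z[3]=1)=1; Z[16]=1
i=17: outside box; Z[17]=0
i=18: outside box; Z[18]=0
i=19: outside box; Z[19]=0
i=20: outside box; Z[20]=0
i=21: outside box; Z[21]=0
i=22: outside box; Z[22]=0
i=23: outside box; Z[23]=0
i=24: outside box; Z[24]=4 scan→box=[24,28)
i=25: min(r-i=3, Z[1]=0)=0; Z[25]=0
i=26: min(r-i=2, Z[2]=0)=0; Z[26]=0
i=27: min(r-i=1, Z[3]=1)=1; Z[27]=1
i=28: outside box; Z[28]=0
i=29: outside box; Z[29]=0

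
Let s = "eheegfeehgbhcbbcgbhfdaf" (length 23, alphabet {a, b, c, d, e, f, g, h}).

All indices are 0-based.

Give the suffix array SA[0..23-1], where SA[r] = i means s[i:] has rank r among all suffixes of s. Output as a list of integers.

rank→(start, suffix):
  0 → (21, 'af')
  1 → (13, 'bbcgbhfdaf')
  2 → (14, 'bcgbhfdaf')
  3 → (10, 'bhcbbcgbhfdaf')
  4 → (17, 'bhfdaf')
  5 → (12, 'cbbcgbhfdaf')
  6 → (15, 'cgbhfdaf')
  7 → (20, 'daf')
  8 → (2, 'eegfeehgbhcbbcgbhfdaf')
  9 → (6, 'eehgbhcbbcgbhfdaf')
  10 → (3, 'egfeehgbhcbbcgbhfdaf')
  11 → (0, 'eheegfeehgbhcbbcgbhfdaf')
  12 → (7, 'ehgbhcbbcgbhfdaf')
  13 → (22, 'f')
  14 → (19, 'fdaf')
  15 → (5, 'feehgbhcbbcgbhfdaf')
  16 → (9, 'gbhcbbcgbhfdaf')
  17 → (16, 'gbhfdaf')
  18 → (4, 'gfeehgbhcbbcgbhfdaf')
  19 → (11, 'hcbbcgbhfdaf')
  20 → (1, 'heegfeehgbhcbbcgbhfdaf')
  21 → (18, 'hfdaf')
  22 → (8, 'hgbhcbbcgbhfdaf')

[21, 13, 14, 10, 17, 12, 15, 20, 2, 6, 3, 0, 7, 22, 19, 5, 9, 16, 4, 11, 1, 18, 8]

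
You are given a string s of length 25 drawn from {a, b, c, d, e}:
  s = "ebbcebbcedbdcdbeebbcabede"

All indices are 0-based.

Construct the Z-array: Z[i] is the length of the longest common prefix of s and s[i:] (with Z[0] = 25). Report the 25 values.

Z[0]=25
i=1: fresh scan; Z[1]=0
i=2: fresh scan; Z[2]=0
i=3: fresh scan; Z[3]=0
i=4: fresh scan; Z[4]=5 extend→box=[4,9)
i=5: min(r-i=4, Z[1]=0)=0; Z[5]=0
i=6: min(r-i=3, Z[2]=0)=0; Z[6]=0
i=7: min(r-i=2, Z[3]=0)=0; Z[7]=0
i=8: min(r-i=1, Z[4]=5)=1; Z[8]=1
i=9: fresh scan; Z[9]=0
i=10: fresh scan; Z[10]=0
i=11: fresh scan; Z[11]=0
i=12: fresh scan; Z[12]=0
i=13: fresh scan; Z[13]=0
i=14: fresh scan; Z[14]=0
i=15: fresh scan; Z[15]=1 extend→box=[15,16)
i=16: fresh scan; Z[16]=4 extend→box=[16,20)
i=17: min(r-i=3, Z[1]=0)=0; Z[17]=0
i=18: min(r-i=2, Z[2]=0)=0; Z[18]=0
i=19: min(r-i=1, Z[3]=0)=0; Z[19]=0
i=20: fresh scan; Z[20]=0
i=21: fresh scan; Z[21]=0
i=22: fresh scan; Z[22]=1 extend→box=[22,23)
i=23: fresh scan; Z[23]=0
i=24: fresh scan; Z[24]=1 extend→box=[24,25)

[25, 0, 0, 0, 5, 0, 0, 0, 1, 0, 0, 0, 0, 0, 0, 1, 4, 0, 0, 0, 0, 0, 1, 0, 1]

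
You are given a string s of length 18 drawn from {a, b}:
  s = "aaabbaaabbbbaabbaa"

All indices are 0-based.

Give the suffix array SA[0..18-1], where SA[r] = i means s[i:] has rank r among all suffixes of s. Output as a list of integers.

[17, 16, 0, 5, 12, 1, 6, 13, 2, 7, 15, 4, 11, 14, 3, 10, 9, 8]

rank→(start, suffix):
  0 → (17, 'a')
  1 → (16, 'aa')
  2 → (0, 'aaabbaaabbbbaabbaa')
  3 → (5, 'aaabbbbaabbaa')
  4 → (12, 'aabbaa')
  5 → (1, 'aabbaaabbbbaabbaa')
  6 → (6, 'aabbbbaabbaa')
  7 → (13, 'abbaa')
  8 → (2, 'abbaaabbbbaabbaa')
  9 → (7, 'abbbbaabbaa')
  10 → (15, 'baa')
  11 → (4, 'baaabbbbaabbaa')
  12 → (11, 'baabbaa')
  13 → (14, 'bbaa')
  14 → (3, 'bbaaabbbbaabbaa')
  15 → (10, 'bbaabbaa')
  16 → (9, 'bbbaabbaa')
  17 → (8, 'bbbbaabbaa')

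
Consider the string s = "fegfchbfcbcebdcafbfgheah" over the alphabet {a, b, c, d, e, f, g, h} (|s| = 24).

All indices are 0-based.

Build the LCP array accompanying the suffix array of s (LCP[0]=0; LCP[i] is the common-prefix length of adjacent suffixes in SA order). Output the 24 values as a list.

[0, 1, 0, 1, 1, 2, 0, 1, 1, 1, 0, 0, 1, 1, 0, 1, 2, 1, 1, 0, 1, 0, 1, 1]

rank→(start, suffix):
  0 → (15, 'afbfgheah')
  1 → (22, 'ah')
  2 → (9, 'bcebdcafbfgheah')
  3 → (12, 'bdcafbfgheah')
  4 → (6, 'bfcbcebdcafbfgheah')
  5 → (17, 'bfgheah')
  6 → (14, 'cafbfgheah')
  7 → (8, 'cbcebdcafbfgheah')
  8 → (10, 'cebdcafbfgheah')
  9 → (4, 'chbfcbcebdcafbfgheah')
  10 → (13, 'dcafbfgheah')
  11 → (21, 'eah')
  12 → (11, 'ebdcafbfgheah')
  13 → (1, 'egfchbfcbcebdcafbfgheah')
  14 → (16, 'fbfgheah')
  15 → (7, 'fcbcebdcafbfgheah')
  16 → (3, 'fchbfcbcebdcafbfgheah')
  17 → (0, 'fegfchbfcbcebdcafbfgheah')
  18 → (18, 'fgheah')
  19 → (2, 'gfchbfcbcebdcafbfgheah')
  20 → (19, 'gheah')
  21 → (23, 'h')
  22 → (5, 'hbfcbcebdcafbfgheah')
  23 → (20, 'heah')

SA = [15, 22, 9, 12, 6, 17, 14, 8, 10, 4, 13, 21, 11, 1, 16, 7, 3, 0, 18, 2, 19, 23, 5, 20]
i: (SA[i-1],SA[i]) lcp shared
  1: (15,22) 1 'a'
  2: (22,9) 0 ''
  3: (9,12) 1 'b'
  4: (12,6) 1 'b'
  5: (6,17) 2 'bf'
  6: (17,14) 0 ''
  7: (14,8) 1 'c'
  8: (8,10) 1 'c'
  9: (10,4) 1 'c'
  10: (4,13) 0 ''
  11: (13,21) 0 ''
  12: (21,11) 1 'e'
  13: (11,1) 1 'e'
  14: (1,16) 0 ''
  15: (16,7) 1 'f'
  16: (7,3) 2 'fc'
  17: (3,0) 1 'f'
  18: (0,18) 1 'f'
  19: (18,2) 0 ''
  20: (2,19) 1 'g'
  21: (19,23) 0 ''
  22: (23,5) 1 'h'
  23: (5,20) 1 'h'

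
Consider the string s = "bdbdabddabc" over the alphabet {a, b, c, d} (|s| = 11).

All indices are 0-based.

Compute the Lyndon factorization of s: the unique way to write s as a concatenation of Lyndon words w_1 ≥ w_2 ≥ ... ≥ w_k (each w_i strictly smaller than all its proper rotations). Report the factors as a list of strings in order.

["bd", "bd", "abdd", "abc"]

emit factor 1: 'bd' (i=0, period=2)
emit factor 2: 'bd' (i=2, period=2)
emit factor 3: 'abdd' (i=4, period=4)
emit factor 4: 'abc' (i=8, period=3)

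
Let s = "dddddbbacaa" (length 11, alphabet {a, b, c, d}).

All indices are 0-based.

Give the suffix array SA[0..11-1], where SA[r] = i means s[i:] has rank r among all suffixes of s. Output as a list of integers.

rank | idx | suffix
   0 |  10 | a
   1 |   9 | aa
   2 |   7 | acaa
   3 |   6 | bacaa
   4 |   5 | bbacaa
   5 |   8 | caa
   6 |   4 | dbbacaa
   7 |   3 | ddbbacaa
   8 |   2 | dddbbacaa
   9 |   1 | ddddbbacaa
  10 |   0 | dddddbbacaa

[10, 9, 7, 6, 5, 8, 4, 3, 2, 1, 0]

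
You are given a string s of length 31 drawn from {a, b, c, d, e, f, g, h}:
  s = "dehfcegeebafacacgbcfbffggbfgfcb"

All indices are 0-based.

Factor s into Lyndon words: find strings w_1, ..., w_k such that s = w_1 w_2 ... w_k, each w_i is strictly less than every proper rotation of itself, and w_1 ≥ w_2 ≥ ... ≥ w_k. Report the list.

["dehf", "cegee", "b", "af", "acacgbcfbffggbfgfcb"]

emit factor 1: 'dehf' (i=0, period=4)
emit factor 2: 'cegee' (i=4, period=5)
emit factor 3: 'b' (i=9, period=1)
emit factor 4: 'af' (i=10, period=2)
emit factor 5: 'acacgbcfbffggbfgfcb' (i=12, period=19)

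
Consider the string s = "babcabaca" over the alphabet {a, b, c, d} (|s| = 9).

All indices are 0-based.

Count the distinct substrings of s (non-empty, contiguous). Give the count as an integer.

rank | idx | suffix
   0 |   8 | a
   1 |   4 | abaca
   2 |   1 | abcabaca
   3 |   6 | aca
   4 |   0 | babcabaca
   5 |   5 | baca
   6 |   2 | bcabaca
   7 |   7 | ca
   8 |   3 | cabaca

SA = [8, 4, 1, 6, 0, 5, 2, 7, 3]
rank  pair      lcp
   1  s[8:],s[4:]  1  'a'
   2  s[4:],s[1:]  2  'ab'
   3  s[1:],s[6:]  1  'a'
   4  s[6:],s[0:]  0  ''
   5  s[0:],s[5:]  2  'ba'
   6  s[5:],s[2:]  1  'b'
   7  s[2:],s[7:]  0  ''
   8  s[7:],s[3:]  2  'ca'

n(n+1)/2 = 9·10/2 = 45
Σ LCP = 0 + 1 + 2 + 1 + 0 + 2 + 1 + 0 + 2 = 9
distinct = 45 − 9 = 36

36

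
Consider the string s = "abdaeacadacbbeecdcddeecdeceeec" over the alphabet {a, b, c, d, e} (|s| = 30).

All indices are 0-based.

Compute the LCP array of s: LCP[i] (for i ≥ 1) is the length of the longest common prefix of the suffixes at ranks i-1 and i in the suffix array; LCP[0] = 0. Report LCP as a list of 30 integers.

[0, 1, 2, 1, 1, 0, 1, 1, 0, 1, 1, 1, 2, 2, 1, 0, 2, 1, 1, 1, 2, 0, 1, 2, 3, 2, 1, 3, 4, 2]

rank | idx | suffix
   0 |   0 | abdaeacadacbbeecdcddeecdeceeec
   1 |   5 | acadacbbeecdcddeecdeceeec
   2 |   9 | acbbeecdcddeecdeceeec
   3 |   7 | adacbbeecdcddeecdeceeec
   4 |   3 | aeacadacbbeecdcddeecdeceeec
   5 |  11 | bbeecdcddeecdeceeec
   6 |   1 | bdaeacadacbbeecdcddeecdeceeec
   7 |  12 | beecdcddeecdeceeec
   8 |  29 | c
   9 |   6 | cadacbbeecdcddeecdeceeec
  10 |  10 | cbbeecdcddeecdeceeec
  11 |  15 | cdcddeecdeceeec
  12 |  17 | cddeecdeceeec
  13 |  22 | cdeceeec
  14 |  25 | ceeec
  15 |   8 | dacbbeecdcddeecdeceeec
  16 |   2 | daeacadacbbeecdcddeecdeceeec
  17 |  16 | dcddeecdeceeec
  18 |  18 | ddeecdeceeec
  19 |  23 | deceeec
  20 |  19 | deecdeceeec
  21 |   4 | eacadacbbeecdcddeecdeceeec
  22 |  28 | ec
  23 |  14 | ecdcddeecdeceeec
  24 |  21 | ecdeceeec
  25 |  24 | eceeec
  26 |  27 | eec
  27 |  13 | eecdcddeecdeceeec
  28 |  20 | eecdeceeec
  29 |  26 | eeec

SA = [0, 5, 9, 7, 3, 11, 1, 12, 29, 6, 10, 15, 17, 22, 25, 8, 2, 16, 18, 23, 19, 4, 28, 14, 21, 24, 27, 13, 20, 26]
i: (SA[i-1],SA[i]) lcp shared
  1: (0,5) 1 'a'
  2: (5,9) 2 'ac'
  3: (9,7) 1 'a'
  4: (7,3) 1 'a'
  5: (3,11) 0 ''
  6: (11,1) 1 'b'
  7: (1,12) 1 'b'
  8: (12,29) 0 ''
  9: (29,6) 1 'c'
  10: (6,10) 1 'c'
  11: (10,15) 1 'c'
  12: (15,17) 2 'cd'
  13: (17,22) 2 'cd'
  14: (22,25) 1 'c'
  15: (25,8) 0 ''
  16: (8,2) 2 'da'
  17: (2,16) 1 'd'
  18: (16,18) 1 'd'
  19: (18,23) 1 'd'
  20: (23,19) 2 'de'
  21: (19,4) 0 ''
  22: (4,28) 1 'e'
  23: (28,14) 2 'ec'
  24: (14,21) 3 'ecd'
  25: (21,24) 2 'ec'
  26: (24,27) 1 'e'
  27: (27,13) 3 'eec'
  28: (13,20) 4 'eecd'
  29: (20,26) 2 'ee'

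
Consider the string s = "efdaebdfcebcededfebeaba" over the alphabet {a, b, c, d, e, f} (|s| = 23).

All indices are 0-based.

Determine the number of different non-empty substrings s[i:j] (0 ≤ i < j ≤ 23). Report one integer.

rank | idx | suffix
   0 |  22 | a
   1 |  20 | aba
   2 |   3 | aebdfcebcededfebeaba
   3 |  21 | ba
   4 |  10 | bcededfebeaba
   5 |   5 | bdfcebcededfebeaba
   6 |  18 | beaba
   7 |   8 | cebcededfebeaba
   8 |  11 | cededfebeaba
   9 |   2 | daebdfcebcededfebeaba
  10 |  13 | dedfebeaba
  11 |   6 | dfcebcededfebeaba
  12 |  15 | dfebeaba
  13 |  19 | eaba
  14 |   9 | ebcededfebeaba
  15 |   4 | ebdfcebcededfebeaba
  16 |  17 | ebeaba
  17 |  12 | ededfebeaba
  18 |  14 | edfebeaba
  19 |   0 | efdaebdfcebcededfebeaba
  20 |   7 | fcebcededfebeaba
  21 |   1 | fdaebdfcebcededfebeaba
  22 |  16 | febeaba

SA = [22, 20, 3, 21, 10, 5, 18, 8, 11, 2, 13, 6, 15, 19, 9, 4, 17, 12, 14, 0, 7, 1, 16]
i: (SA[i-1],SA[i]) lcp shared
  1: (22,20) 1 'a'
  2: (20,3) 1 'a'
  3: (3,21) 0 ''
  4: (21,10) 1 'b'
  5: (10,5) 1 'b'
  6: (5,18) 1 'b'
  7: (18,8) 0 ''
  8: (8,11) 2 'ce'
  9: (11,2) 0 ''
  10: (2,13) 1 'd'
  11: (13,6) 1 'd'
  12: (6,15) 2 'df'
  13: (15,19) 0 ''
  14: (19,9) 1 'e'
  15: (9,4) 2 'eb'
  16: (4,17) 2 'eb'
  17: (17,12) 1 'e'
  18: (12,14) 2 'ed'
  19: (14,0) 1 'e'
  20: (0,7) 0 ''
  21: (7,1) 1 'f'
  22: (1,16) 1 'f'

n(n+1)/2 = 23·24/2 = 276
Σ LCP = 0 + 1 + 1 + 0 + 1 + 1 + 1 + 0 + 2 + 0 + 1 + 1 + 2 + 0 + 1 + 2 + 2 + 1 + 2 + 1 + 0 + 1 + 1 = 22
distinct = 276 − 22 = 254

254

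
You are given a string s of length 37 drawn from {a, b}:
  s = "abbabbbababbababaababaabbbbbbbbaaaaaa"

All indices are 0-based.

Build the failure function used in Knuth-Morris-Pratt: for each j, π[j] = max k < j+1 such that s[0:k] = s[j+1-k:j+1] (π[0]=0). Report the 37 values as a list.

π[0] = 0
j=1 s[j]='b': π[1]=0 (border '')
j=2 s[j]='b': π[2]=0 (border '')
j=3 s[j]='a': π[3]=1 (border 'a')
j=4 s[j]='b': π[4]=2 (border 'ab')
j=5 s[j]='b': π[5]=3 (border 'abb')
j=6 s[j]='b': k: 3→0; π[6]=0 (border '')
j=7 s[j]='a': π[7]=1 (border 'a')
j=8 s[j]='b': π[8]=2 (border 'ab')
j=9 s[j]='a': k: 2→0; π[9]=1 (border 'a')
j=10 s[j]='b': π[10]=2 (border 'ab')
j=11 s[j]='b': π[11]=3 (border 'abb')
j=12 s[j]='a': π[12]=4 (border 'abba')
j=13 s[j]='b': π[13]=5 (border 'abbab')
j=14 s[j]='a': k: 5→2→0; π[14]=1 (border 'a')
j=15 s[j]='b': π[15]=2 (border 'ab')
j=16 s[j]='a': k: 2→0; π[16]=1 (border 'a')
j=17 s[j]='a': k: 1→0; π[17]=1 (border 'a')
j=18 s[j]='b': π[18]=2 (border 'ab')
j=19 s[j]='a': k: 2→0; π[19]=1 (border 'a')
j=20 s[j]='b': π[20]=2 (border 'ab')
j=21 s[j]='a': k: 2→0; π[21]=1 (border 'a')
j=22 s[j]='a': k: 1→0; π[22]=1 (border 'a')
j=23 s[j]='b': π[23]=2 (border 'ab')
j=24 s[j]='b': π[24]=3 (border 'abb')
j=25 s[j]='b': k: 3→0; π[25]=0 (border '')
j=26 s[j]='b': π[26]=0 (border '')
j=27 s[j]='b': π[27]=0 (border '')
j=28 s[j]='b': π[28]=0 (border '')
j=29 s[j]='b': π[29]=0 (border '')
j=30 s[j]='b': π[30]=0 (border '')
j=31 s[j]='a': π[31]=1 (border 'a')
j=32 s[j]='a': k: 1→0; π[32]=1 (border 'a')
j=33 s[j]='a': k: 1→0; π[33]=1 (border 'a')
j=34 s[j]='a': k: 1→0; π[34]=1 (border 'a')
j=35 s[j]='a': k: 1→0; π[35]=1 (border 'a')
j=36 s[j]='a': k: 1→0; π[36]=1 (border 'a')

[0, 0, 0, 1, 2, 3, 0, 1, 2, 1, 2, 3, 4, 5, 1, 2, 1, 1, 2, 1, 2, 1, 1, 2, 3, 0, 0, 0, 0, 0, 0, 1, 1, 1, 1, 1, 1]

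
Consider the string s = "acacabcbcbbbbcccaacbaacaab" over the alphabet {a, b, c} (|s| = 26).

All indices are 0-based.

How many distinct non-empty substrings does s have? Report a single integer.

306

sorted suffixes:
  #0 SA[0]=23  'aab'
  #1 SA[1]=20  'aacaab'
  #2 SA[2]=16  'aacbaacaab'
  #3 SA[3]=24  'ab'
  #4 SA[4]=4  'abcbcbbbbcccaacbaacaab'
  #5 SA[5]=21  'acaab'
  #6 SA[6]=2  'acabcbcbbbbcccaacbaacaab'
  #7 SA[7]=0  'acacabcbcbbbbcccaacbaacaab'
  #8 SA[8]=17  'acbaacaab'
  #9 SA[9]=25  'b'
  #10 SA[10]=19  'baacaab'
  #11 SA[11]=9  'bbbbcccaacbaacaab'
  #12 SA[12]=10  'bbbcccaacbaacaab'
  #13 SA[13]=11  'bbcccaacbaacaab'
  #14 SA[14]=7  'bcbbbbcccaacbaacaab'
  #15 SA[15]=5  'bcbcbbbbcccaacbaacaab'
  #16 SA[16]=12  'bcccaacbaacaab'
  #17 SA[17]=22  'caab'
  #18 SA[18]=15  'caacbaacaab'
  #19 SA[19]=3  'cabcbcbbbbcccaacbaacaab'
  #20 SA[20]=1  'cacabcbcbbbbcccaacbaacaab'
  #21 SA[21]=18  'cbaacaab'
  #22 SA[22]=8  'cbbbbcccaacbaacaab'
  #23 SA[23]=6  'cbcbbbbcccaacbaacaab'
  #24 SA[24]=14  'ccaacbaacaab'
  #25 SA[25]=13  'cccaacbaacaab'

SA = [23, 20, 16, 24, 4, 21, 2, 0, 17, 25, 19, 9, 10, 11, 7, 5, 12, 22, 15, 3, 1, 18, 8, 6, 14, 13]
i: (SA[i-1],SA[i]) lcp shared
  1: (23,20) 2 'aa'
  2: (20,16) 3 'aac'
  3: (16,24) 1 'a'
  4: (24,4) 2 'ab'
  5: (4,21) 1 'a'
  6: (21,2) 3 'aca'
  7: (2,0) 3 'aca'
  8: (0,17) 2 'ac'
  9: (17,25) 0 ''
  10: (25,19) 1 'b'
  11: (19,9) 1 'b'
  12: (9,10) 3 'bbb'
  13: (10,11) 2 'bb'
  14: (11,7) 1 'b'
  15: (7,5) 3 'bcb'
  16: (5,12) 2 'bc'
  17: (12,22) 0 ''
  18: (22,15) 3 'caa'
  19: (15,3) 2 'ca'
  20: (3,1) 2 'ca'
  21: (1,18) 1 'c'
  22: (18,8) 2 'cb'
  23: (8,6) 2 'cb'
  24: (6,14) 1 'c'
  25: (14,13) 2 'cc'

n(n+1)/2 = 26·27/2 = 351
Σ LCP = 0 + 2 + 3 + 1 + 2 + 1 + 3 + 3 + 2 + 0 + 1 + 1 + 3 + 2 + 1 + 3 + 2 + 0 + 3 + 2 + 2 + 1 + 2 + 2 + 1 + 2 = 45
distinct = 351 − 45 = 306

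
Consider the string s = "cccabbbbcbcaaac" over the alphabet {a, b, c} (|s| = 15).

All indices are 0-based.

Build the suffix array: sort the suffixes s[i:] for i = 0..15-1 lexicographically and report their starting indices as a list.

sorted suffixes:
  #0 SA[0]=11  'aaac'
  #1 SA[1]=12  'aac'
  #2 SA[2]=3  'abbbbcbcaaac'
  #3 SA[3]=13  'ac'
  #4 SA[4]=4  'bbbbcbcaaac'
  #5 SA[5]=5  'bbbcbcaaac'
  #6 SA[6]=6  'bbcbcaaac'
  #7 SA[7]=9  'bcaaac'
  #8 SA[8]=7  'bcbcaaac'
  #9 SA[9]=14  'c'
  #10 SA[10]=10  'caaac'
  #11 SA[11]=2  'cabbbbcbcaaac'
  #12 SA[12]=8  'cbcaaac'
  #13 SA[13]=1  'ccabbbbcbcaaac'
  #14 SA[14]=0  'cccabbbbcbcaaac'

[11, 12, 3, 13, 4, 5, 6, 9, 7, 14, 10, 2, 8, 1, 0]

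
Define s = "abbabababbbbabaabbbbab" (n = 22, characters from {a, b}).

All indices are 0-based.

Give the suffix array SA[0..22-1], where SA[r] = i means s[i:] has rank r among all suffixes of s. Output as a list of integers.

sorted suffixes:
  #0 SA[0]=14  'aabbbbab'
  #1 SA[1]=20  'ab'
  #2 SA[2]=12  'abaabbbbab'
  #3 SA[3]=3  'abababbbbabaabbbbab'
  #4 SA[4]=5  'ababbbbabaabbbbab'
  #5 SA[5]=0  'abbabababbbbabaabbbbab'
  #6 SA[6]=15  'abbbbab'
  #7 SA[7]=7  'abbbbabaabbbbab'
  #8 SA[8]=21  'b'
  #9 SA[9]=13  'baabbbbab'
  #10 SA[10]=19  'bab'
  #11 SA[11]=11  'babaabbbbab'
  #12 SA[12]=2  'babababbbbabaabbbbab'
  #13 SA[13]=4  'bababbbbabaabbbbab'
  #14 SA[14]=6  'babbbbabaabbbbab'
  #15 SA[15]=18  'bbab'
  #16 SA[16]=10  'bbabaabbbbab'
  #17 SA[17]=1  'bbabababbbbabaabbbbab'
  #18 SA[18]=17  'bbbab'
  #19 SA[19]=9  'bbbabaabbbbab'
  #20 SA[20]=16  'bbbbab'
  #21 SA[21]=8  'bbbbabaabbbbab'

[14, 20, 12, 3, 5, 0, 15, 7, 21, 13, 19, 11, 2, 4, 6, 18, 10, 1, 17, 9, 16, 8]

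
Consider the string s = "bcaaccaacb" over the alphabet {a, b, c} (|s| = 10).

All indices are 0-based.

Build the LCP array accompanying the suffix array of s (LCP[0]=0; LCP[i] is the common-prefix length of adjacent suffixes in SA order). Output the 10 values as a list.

[0, 3, 1, 2, 0, 1, 0, 4, 1, 1]

rank | idx | suffix
   0 |   6 | aacb
   1 |   2 | aaccaacb
   2 |   7 | acb
   3 |   3 | accaacb
   4 |   9 | b
   5 |   0 | bcaaccaacb
   6 |   5 | caacb
   7 |   1 | caaccaacb
   8 |   8 | cb
   9 |   4 | ccaacb

SA = [6, 2, 7, 3, 9, 0, 5, 1, 8, 4]
i: (SA[i-1],SA[i]) lcp shared
  1: (6,2) 3 'aac'
  2: (2,7) 1 'a'
  3: (7,3) 2 'ac'
  4: (3,9) 0 ''
  5: (9,0) 1 'b'
  6: (0,5) 0 ''
  7: (5,1) 4 'caac'
  8: (1,8) 1 'c'
  9: (8,4) 1 'c'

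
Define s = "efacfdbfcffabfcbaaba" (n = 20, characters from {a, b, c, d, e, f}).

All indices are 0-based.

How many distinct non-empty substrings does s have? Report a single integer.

rank→(start, suffix):
  0 → (19, 'a')
  1 → (16, 'aaba')
  2 → (17, 'aba')
  3 → (11, 'abfcbaaba')
  4 → (2, 'acfdbfcffabfcbaaba')
  5 → (18, 'ba')
  6 → (15, 'baaba')
  7 → (12, 'bfcbaaba')
  8 → (6, 'bfcffabfcbaaba')
  9 → (14, 'cbaaba')
  10 → (3, 'cfdbfcffabfcbaaba')
  11 → (8, 'cffabfcbaaba')
  12 → (5, 'dbfcffabfcbaaba')
  13 → (0, 'efacfdbfcffabfcbaaba')
  14 → (10, 'fabfcbaaba')
  15 → (1, 'facfdbfcffabfcbaaba')
  16 → (13, 'fcbaaba')
  17 → (7, 'fcffabfcbaaba')
  18 → (4, 'fdbfcffabfcbaaba')
  19 → (9, 'ffabfcbaaba')

SA = [19, 16, 17, 11, 2, 18, 15, 12, 6, 14, 3, 8, 5, 0, 10, 1, 13, 7, 4, 9]
i: (SA[i-1],SA[i]) lcp shared
  1: (19,16) 1 'a'
  2: (16,17) 1 'a'
  3: (17,11) 2 'ab'
  4: (11,2) 1 'a'
  5: (2,18) 0 ''
  6: (18,15) 2 'ba'
  7: (15,12) 1 'b'
  8: (12,6) 3 'bfc'
  9: (6,14) 0 ''
  10: (14,3) 1 'c'
  11: (3,8) 2 'cf'
  12: (8,5) 0 ''
  13: (5,0) 0 ''
  14: (0,10) 0 ''
  15: (10,1) 2 'fa'
  16: (1,13) 1 'f'
  17: (13,7) 2 'fc'
  18: (7,4) 1 'f'
  19: (4,9) 1 'f'

n(n+1)/2 = 20·21/2 = 210
Σ LCP = 0 + 1 + 1 + 2 + 1 + 0 + 2 + 1 + 3 + 0 + 1 + 2 + 0 + 0 + 0 + 2 + 1 + 2 + 1 + 1 = 21
distinct = 210 − 21 = 189

189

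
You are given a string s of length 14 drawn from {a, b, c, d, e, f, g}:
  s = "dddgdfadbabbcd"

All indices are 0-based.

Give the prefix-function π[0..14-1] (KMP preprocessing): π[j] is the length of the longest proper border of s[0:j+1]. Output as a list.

π[0] = 0
j=1 s[j]='d': π[1]=1 (border 'd')
j=2 s[j]='d': π[2]=2 (border 'dd')
j=3 s[j]='g': k: 2→1→0; π[3]=0 (border '')
j=4 s[j]='d': π[4]=1 (border 'd')
j=5 s[j]='f': k: 1→0; π[5]=0 (border '')
j=6 s[j]='a': π[6]=0 (border '')
j=7 s[j]='d': π[7]=1 (border 'd')
j=8 s[j]='b': k: 1→0; π[8]=0 (border '')
j=9 s[j]='a': π[9]=0 (border '')
j=10 s[j]='b': π[10]=0 (border '')
j=11 s[j]='b': π[11]=0 (border '')
j=12 s[j]='c': π[12]=0 (border '')
j=13 s[j]='d': π[13]=1 (border 'd')

[0, 1, 2, 0, 1, 0, 0, 1, 0, 0, 0, 0, 0, 1]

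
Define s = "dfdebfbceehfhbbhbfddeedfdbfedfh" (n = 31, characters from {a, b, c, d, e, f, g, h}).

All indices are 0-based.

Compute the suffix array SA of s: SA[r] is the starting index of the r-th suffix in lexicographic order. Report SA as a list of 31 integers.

rank→(start, suffix):
  0 → (13, 'bbhbfddeedfdbfedfh')
  1 → (6, 'bceehfhbbhbfddeedfdbfedfh')
  2 → (4, 'bfbceehfhbbhbfddeedfdbfedfh')
  3 → (16, 'bfddeedfdbfedfh')
  4 → (25, 'bfedfh')
  5 → (14, 'bhbfddeedfdbfedfh')
  6 → (7, 'ceehfhbbhbfddeedfdbfedfh')
  7 → (24, 'dbfedfh')
  8 → (18, 'ddeedfdbfedfh')
  9 → (2, 'debfbceehfhbbhbfddeedfdbfedfh')
  10 → (19, 'deedfdbfedfh')
  11 → (22, 'dfdbfedfh')
  12 → (0, 'dfdebfbceehfhbbhbfddeedfdbfedfh')
  13 → (28, 'dfh')
  14 → (3, 'ebfbceehfhbbhbfddeedfdbfedfh')
  15 → (21, 'edfdbfedfh')
  16 → (27, 'edfh')
  17 → (20, 'eedfdbfedfh')
  18 → (8, 'eehfhbbhbfddeedfdbfedfh')
  19 → (9, 'ehfhbbhbfddeedfdbfedfh')
  20 → (5, 'fbceehfhbbhbfddeedfdbfedfh')
  21 → (23, 'fdbfedfh')
  22 → (17, 'fddeedfdbfedfh')
  23 → (1, 'fdebfbceehfhbbhbfddeedfdbfedfh')
  24 → (26, 'fedfh')
  25 → (29, 'fh')
  26 → (11, 'fhbbhbfddeedfdbfedfh')
  27 → (30, 'h')
  28 → (12, 'hbbhbfddeedfdbfedfh')
  29 → (15, 'hbfddeedfdbfedfh')
  30 → (10, 'hfhbbhbfddeedfdbfedfh')

[13, 6, 4, 16, 25, 14, 7, 24, 18, 2, 19, 22, 0, 28, 3, 21, 27, 20, 8, 9, 5, 23, 17, 1, 26, 29, 11, 30, 12, 15, 10]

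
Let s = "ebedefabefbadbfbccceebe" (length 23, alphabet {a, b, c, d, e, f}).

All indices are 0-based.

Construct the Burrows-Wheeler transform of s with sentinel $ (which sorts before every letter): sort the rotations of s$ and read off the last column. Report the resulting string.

efbffeeadbccaebe$bcdbeeb

rank  rotation                  last
    0  $ebedefabefbadbfbccceebe  e
    1  abefbadbfbccceebe$ebedef  f
    2  adbfbccceebe$ebedefabefb  b
    3  badbfbccceebe$ebedefabef  f
    4  bccceebe$ebedefabefbadbf  f
    5  be$ebedefabefbadbfbcccee  e
    6  bedefabefbadbfbccceebe$e  e
    7  befbadbfbccceebe$ebedefa  a
    8  bfbccceebe$ebedefabefbad  d
    9  ccceebe$ebedefabefbadbfb  b
   10  cceebe$ebedefabefbadbfbc  c
   11  ceebe$ebedefabefbadbfbcc  c
   12  dbfbccceebe$ebedefabefba  a
   13  defabefbadbfbccceebe$ebe  e
   14  e$ebedefabefbadbfbccceeb  b
   15  ebe$ebedefabefbadbfbccce  e
   16  ebedefabefbadbfbccceebe$  $
   17  edefabefbadbfbccceebe$eb  b
   18  eebe$ebedefabefbadbfbccc  c
   19  efabefbadbfbccceebe$ebed  d
   20  efbadbfbccceebe$ebedefab  b
   21  fabefbadbfbccceebe$ebede  e
   22  fbadbfbccceebe$ebedefabe  e
   23  fbccceebe$ebedefabefbadb  b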